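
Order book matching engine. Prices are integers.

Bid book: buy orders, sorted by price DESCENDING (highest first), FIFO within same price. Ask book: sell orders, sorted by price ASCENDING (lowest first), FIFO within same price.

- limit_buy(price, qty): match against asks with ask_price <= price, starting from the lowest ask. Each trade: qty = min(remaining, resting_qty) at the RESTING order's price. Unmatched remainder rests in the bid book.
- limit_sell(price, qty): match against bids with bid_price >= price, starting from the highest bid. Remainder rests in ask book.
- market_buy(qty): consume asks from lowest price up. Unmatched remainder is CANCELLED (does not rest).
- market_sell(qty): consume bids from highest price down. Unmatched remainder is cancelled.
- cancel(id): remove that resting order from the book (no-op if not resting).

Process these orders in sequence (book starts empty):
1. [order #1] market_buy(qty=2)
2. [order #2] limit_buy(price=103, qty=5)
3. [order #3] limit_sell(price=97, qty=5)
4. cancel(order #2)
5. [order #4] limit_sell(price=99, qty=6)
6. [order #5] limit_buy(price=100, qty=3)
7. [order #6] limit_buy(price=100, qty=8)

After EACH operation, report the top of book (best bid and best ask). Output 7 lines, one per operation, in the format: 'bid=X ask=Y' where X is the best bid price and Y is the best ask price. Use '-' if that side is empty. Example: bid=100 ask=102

Answer: bid=- ask=-
bid=103 ask=-
bid=- ask=-
bid=- ask=-
bid=- ask=99
bid=- ask=99
bid=100 ask=-

Derivation:
After op 1 [order #1] market_buy(qty=2): fills=none; bids=[-] asks=[-]
After op 2 [order #2] limit_buy(price=103, qty=5): fills=none; bids=[#2:5@103] asks=[-]
After op 3 [order #3] limit_sell(price=97, qty=5): fills=#2x#3:5@103; bids=[-] asks=[-]
After op 4 cancel(order #2): fills=none; bids=[-] asks=[-]
After op 5 [order #4] limit_sell(price=99, qty=6): fills=none; bids=[-] asks=[#4:6@99]
After op 6 [order #5] limit_buy(price=100, qty=3): fills=#5x#4:3@99; bids=[-] asks=[#4:3@99]
After op 7 [order #6] limit_buy(price=100, qty=8): fills=#6x#4:3@99; bids=[#6:5@100] asks=[-]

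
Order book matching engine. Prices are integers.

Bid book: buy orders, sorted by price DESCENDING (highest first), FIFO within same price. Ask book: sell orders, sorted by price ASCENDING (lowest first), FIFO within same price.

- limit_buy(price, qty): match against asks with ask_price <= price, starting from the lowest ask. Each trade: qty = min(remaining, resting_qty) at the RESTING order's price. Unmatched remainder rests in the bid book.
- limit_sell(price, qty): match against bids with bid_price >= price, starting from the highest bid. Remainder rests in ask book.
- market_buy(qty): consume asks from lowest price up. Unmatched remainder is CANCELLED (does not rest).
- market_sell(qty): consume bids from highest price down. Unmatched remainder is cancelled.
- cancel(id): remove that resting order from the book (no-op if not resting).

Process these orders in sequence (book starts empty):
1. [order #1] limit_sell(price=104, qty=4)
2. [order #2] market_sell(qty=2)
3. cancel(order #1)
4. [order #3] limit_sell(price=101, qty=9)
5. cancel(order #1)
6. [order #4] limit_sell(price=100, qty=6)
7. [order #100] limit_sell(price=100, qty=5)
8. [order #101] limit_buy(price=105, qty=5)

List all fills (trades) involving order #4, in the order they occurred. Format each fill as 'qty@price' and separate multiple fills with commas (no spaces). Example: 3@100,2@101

After op 1 [order #1] limit_sell(price=104, qty=4): fills=none; bids=[-] asks=[#1:4@104]
After op 2 [order #2] market_sell(qty=2): fills=none; bids=[-] asks=[#1:4@104]
After op 3 cancel(order #1): fills=none; bids=[-] asks=[-]
After op 4 [order #3] limit_sell(price=101, qty=9): fills=none; bids=[-] asks=[#3:9@101]
After op 5 cancel(order #1): fills=none; bids=[-] asks=[#3:9@101]
After op 6 [order #4] limit_sell(price=100, qty=6): fills=none; bids=[-] asks=[#4:6@100 #3:9@101]
After op 7 [order #100] limit_sell(price=100, qty=5): fills=none; bids=[-] asks=[#4:6@100 #100:5@100 #3:9@101]
After op 8 [order #101] limit_buy(price=105, qty=5): fills=#101x#4:5@100; bids=[-] asks=[#4:1@100 #100:5@100 #3:9@101]

Answer: 5@100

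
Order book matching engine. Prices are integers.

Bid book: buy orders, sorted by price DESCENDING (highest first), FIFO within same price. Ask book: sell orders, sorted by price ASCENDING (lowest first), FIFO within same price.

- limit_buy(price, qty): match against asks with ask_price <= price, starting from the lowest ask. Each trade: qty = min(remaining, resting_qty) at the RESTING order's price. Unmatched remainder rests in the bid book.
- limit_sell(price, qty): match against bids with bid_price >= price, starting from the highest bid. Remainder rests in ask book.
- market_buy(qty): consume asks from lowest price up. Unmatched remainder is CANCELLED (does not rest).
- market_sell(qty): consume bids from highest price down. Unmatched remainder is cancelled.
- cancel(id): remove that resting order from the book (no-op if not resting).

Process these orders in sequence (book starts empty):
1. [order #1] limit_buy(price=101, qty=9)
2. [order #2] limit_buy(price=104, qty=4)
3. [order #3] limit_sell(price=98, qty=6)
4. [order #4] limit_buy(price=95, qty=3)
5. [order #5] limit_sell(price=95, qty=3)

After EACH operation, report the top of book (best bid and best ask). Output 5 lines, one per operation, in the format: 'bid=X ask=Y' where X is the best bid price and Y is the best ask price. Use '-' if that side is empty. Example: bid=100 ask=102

After op 1 [order #1] limit_buy(price=101, qty=9): fills=none; bids=[#1:9@101] asks=[-]
After op 2 [order #2] limit_buy(price=104, qty=4): fills=none; bids=[#2:4@104 #1:9@101] asks=[-]
After op 3 [order #3] limit_sell(price=98, qty=6): fills=#2x#3:4@104 #1x#3:2@101; bids=[#1:7@101] asks=[-]
After op 4 [order #4] limit_buy(price=95, qty=3): fills=none; bids=[#1:7@101 #4:3@95] asks=[-]
After op 5 [order #5] limit_sell(price=95, qty=3): fills=#1x#5:3@101; bids=[#1:4@101 #4:3@95] asks=[-]

Answer: bid=101 ask=-
bid=104 ask=-
bid=101 ask=-
bid=101 ask=-
bid=101 ask=-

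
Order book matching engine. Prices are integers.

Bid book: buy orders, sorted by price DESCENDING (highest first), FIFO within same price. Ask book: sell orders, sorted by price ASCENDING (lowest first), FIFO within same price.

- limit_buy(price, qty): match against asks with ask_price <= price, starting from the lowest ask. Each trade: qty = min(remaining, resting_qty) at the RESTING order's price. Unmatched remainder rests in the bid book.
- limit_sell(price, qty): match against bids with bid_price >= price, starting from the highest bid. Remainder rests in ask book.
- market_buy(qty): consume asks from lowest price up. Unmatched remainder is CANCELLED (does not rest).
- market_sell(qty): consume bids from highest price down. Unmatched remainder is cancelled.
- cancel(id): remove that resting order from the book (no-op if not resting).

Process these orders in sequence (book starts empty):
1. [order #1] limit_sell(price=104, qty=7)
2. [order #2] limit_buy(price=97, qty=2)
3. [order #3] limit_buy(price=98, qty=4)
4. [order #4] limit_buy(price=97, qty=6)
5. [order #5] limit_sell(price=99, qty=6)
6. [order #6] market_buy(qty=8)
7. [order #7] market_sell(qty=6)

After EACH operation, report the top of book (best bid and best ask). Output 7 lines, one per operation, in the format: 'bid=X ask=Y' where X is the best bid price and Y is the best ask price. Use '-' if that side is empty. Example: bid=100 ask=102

Answer: bid=- ask=104
bid=97 ask=104
bid=98 ask=104
bid=98 ask=104
bid=98 ask=99
bid=98 ask=104
bid=97 ask=104

Derivation:
After op 1 [order #1] limit_sell(price=104, qty=7): fills=none; bids=[-] asks=[#1:7@104]
After op 2 [order #2] limit_buy(price=97, qty=2): fills=none; bids=[#2:2@97] asks=[#1:7@104]
After op 3 [order #3] limit_buy(price=98, qty=4): fills=none; bids=[#3:4@98 #2:2@97] asks=[#1:7@104]
After op 4 [order #4] limit_buy(price=97, qty=6): fills=none; bids=[#3:4@98 #2:2@97 #4:6@97] asks=[#1:7@104]
After op 5 [order #5] limit_sell(price=99, qty=6): fills=none; bids=[#3:4@98 #2:2@97 #4:6@97] asks=[#5:6@99 #1:7@104]
After op 6 [order #6] market_buy(qty=8): fills=#6x#5:6@99 #6x#1:2@104; bids=[#3:4@98 #2:2@97 #4:6@97] asks=[#1:5@104]
After op 7 [order #7] market_sell(qty=6): fills=#3x#7:4@98 #2x#7:2@97; bids=[#4:6@97] asks=[#1:5@104]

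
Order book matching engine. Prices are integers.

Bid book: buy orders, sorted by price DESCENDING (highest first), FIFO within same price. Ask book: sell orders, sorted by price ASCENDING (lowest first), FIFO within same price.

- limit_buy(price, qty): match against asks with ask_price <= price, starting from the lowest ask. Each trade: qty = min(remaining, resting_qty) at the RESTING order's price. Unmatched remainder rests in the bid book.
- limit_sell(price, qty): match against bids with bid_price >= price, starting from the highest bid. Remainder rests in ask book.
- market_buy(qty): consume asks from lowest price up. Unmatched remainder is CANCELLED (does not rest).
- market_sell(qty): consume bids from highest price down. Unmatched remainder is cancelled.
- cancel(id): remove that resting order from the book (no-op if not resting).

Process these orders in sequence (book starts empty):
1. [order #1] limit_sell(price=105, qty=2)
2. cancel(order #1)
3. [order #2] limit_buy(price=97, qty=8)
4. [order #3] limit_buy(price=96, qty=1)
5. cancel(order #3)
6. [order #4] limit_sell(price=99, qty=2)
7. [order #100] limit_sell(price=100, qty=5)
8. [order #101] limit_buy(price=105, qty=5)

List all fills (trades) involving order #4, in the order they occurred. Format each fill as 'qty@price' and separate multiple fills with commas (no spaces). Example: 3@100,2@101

Answer: 2@99

Derivation:
After op 1 [order #1] limit_sell(price=105, qty=2): fills=none; bids=[-] asks=[#1:2@105]
After op 2 cancel(order #1): fills=none; bids=[-] asks=[-]
After op 3 [order #2] limit_buy(price=97, qty=8): fills=none; bids=[#2:8@97] asks=[-]
After op 4 [order #3] limit_buy(price=96, qty=1): fills=none; bids=[#2:8@97 #3:1@96] asks=[-]
After op 5 cancel(order #3): fills=none; bids=[#2:8@97] asks=[-]
After op 6 [order #4] limit_sell(price=99, qty=2): fills=none; bids=[#2:8@97] asks=[#4:2@99]
After op 7 [order #100] limit_sell(price=100, qty=5): fills=none; bids=[#2:8@97] asks=[#4:2@99 #100:5@100]
After op 8 [order #101] limit_buy(price=105, qty=5): fills=#101x#4:2@99 #101x#100:3@100; bids=[#2:8@97] asks=[#100:2@100]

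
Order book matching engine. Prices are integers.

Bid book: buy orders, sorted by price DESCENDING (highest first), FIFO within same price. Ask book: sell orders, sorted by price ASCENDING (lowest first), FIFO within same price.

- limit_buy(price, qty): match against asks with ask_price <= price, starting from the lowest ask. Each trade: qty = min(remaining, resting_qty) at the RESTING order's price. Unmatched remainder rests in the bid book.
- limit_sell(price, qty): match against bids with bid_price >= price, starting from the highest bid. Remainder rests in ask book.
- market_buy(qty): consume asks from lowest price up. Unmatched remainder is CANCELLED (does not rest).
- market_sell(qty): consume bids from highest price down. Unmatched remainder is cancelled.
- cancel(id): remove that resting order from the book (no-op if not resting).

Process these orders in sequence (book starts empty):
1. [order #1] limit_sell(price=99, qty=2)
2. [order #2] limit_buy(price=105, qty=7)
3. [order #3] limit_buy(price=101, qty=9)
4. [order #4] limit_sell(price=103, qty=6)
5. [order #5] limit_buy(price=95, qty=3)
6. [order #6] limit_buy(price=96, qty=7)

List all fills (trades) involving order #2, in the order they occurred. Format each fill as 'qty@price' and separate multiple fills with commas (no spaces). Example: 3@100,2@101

Answer: 2@99,5@105

Derivation:
After op 1 [order #1] limit_sell(price=99, qty=2): fills=none; bids=[-] asks=[#1:2@99]
After op 2 [order #2] limit_buy(price=105, qty=7): fills=#2x#1:2@99; bids=[#2:5@105] asks=[-]
After op 3 [order #3] limit_buy(price=101, qty=9): fills=none; bids=[#2:5@105 #3:9@101] asks=[-]
After op 4 [order #4] limit_sell(price=103, qty=6): fills=#2x#4:5@105; bids=[#3:9@101] asks=[#4:1@103]
After op 5 [order #5] limit_buy(price=95, qty=3): fills=none; bids=[#3:9@101 #5:3@95] asks=[#4:1@103]
After op 6 [order #6] limit_buy(price=96, qty=7): fills=none; bids=[#3:9@101 #6:7@96 #5:3@95] asks=[#4:1@103]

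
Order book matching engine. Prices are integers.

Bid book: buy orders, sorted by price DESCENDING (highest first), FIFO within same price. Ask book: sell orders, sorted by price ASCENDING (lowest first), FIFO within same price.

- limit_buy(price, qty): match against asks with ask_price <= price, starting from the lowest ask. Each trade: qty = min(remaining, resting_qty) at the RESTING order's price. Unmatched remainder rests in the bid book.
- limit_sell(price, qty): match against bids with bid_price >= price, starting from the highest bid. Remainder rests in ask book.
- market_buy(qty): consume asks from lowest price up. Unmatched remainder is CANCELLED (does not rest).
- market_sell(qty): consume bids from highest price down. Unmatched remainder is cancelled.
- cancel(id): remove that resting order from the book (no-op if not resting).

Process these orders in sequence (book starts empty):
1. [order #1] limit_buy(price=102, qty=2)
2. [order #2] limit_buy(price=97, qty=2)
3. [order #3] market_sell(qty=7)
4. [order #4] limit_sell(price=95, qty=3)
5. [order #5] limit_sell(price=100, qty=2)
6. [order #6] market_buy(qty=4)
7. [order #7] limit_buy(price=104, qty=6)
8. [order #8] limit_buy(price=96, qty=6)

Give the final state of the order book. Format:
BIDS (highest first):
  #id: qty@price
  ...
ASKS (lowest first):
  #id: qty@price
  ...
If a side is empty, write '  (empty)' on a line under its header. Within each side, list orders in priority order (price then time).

After op 1 [order #1] limit_buy(price=102, qty=2): fills=none; bids=[#1:2@102] asks=[-]
After op 2 [order #2] limit_buy(price=97, qty=2): fills=none; bids=[#1:2@102 #2:2@97] asks=[-]
After op 3 [order #3] market_sell(qty=7): fills=#1x#3:2@102 #2x#3:2@97; bids=[-] asks=[-]
After op 4 [order #4] limit_sell(price=95, qty=3): fills=none; bids=[-] asks=[#4:3@95]
After op 5 [order #5] limit_sell(price=100, qty=2): fills=none; bids=[-] asks=[#4:3@95 #5:2@100]
After op 6 [order #6] market_buy(qty=4): fills=#6x#4:3@95 #6x#5:1@100; bids=[-] asks=[#5:1@100]
After op 7 [order #7] limit_buy(price=104, qty=6): fills=#7x#5:1@100; bids=[#7:5@104] asks=[-]
After op 8 [order #8] limit_buy(price=96, qty=6): fills=none; bids=[#7:5@104 #8:6@96] asks=[-]

Answer: BIDS (highest first):
  #7: 5@104
  #8: 6@96
ASKS (lowest first):
  (empty)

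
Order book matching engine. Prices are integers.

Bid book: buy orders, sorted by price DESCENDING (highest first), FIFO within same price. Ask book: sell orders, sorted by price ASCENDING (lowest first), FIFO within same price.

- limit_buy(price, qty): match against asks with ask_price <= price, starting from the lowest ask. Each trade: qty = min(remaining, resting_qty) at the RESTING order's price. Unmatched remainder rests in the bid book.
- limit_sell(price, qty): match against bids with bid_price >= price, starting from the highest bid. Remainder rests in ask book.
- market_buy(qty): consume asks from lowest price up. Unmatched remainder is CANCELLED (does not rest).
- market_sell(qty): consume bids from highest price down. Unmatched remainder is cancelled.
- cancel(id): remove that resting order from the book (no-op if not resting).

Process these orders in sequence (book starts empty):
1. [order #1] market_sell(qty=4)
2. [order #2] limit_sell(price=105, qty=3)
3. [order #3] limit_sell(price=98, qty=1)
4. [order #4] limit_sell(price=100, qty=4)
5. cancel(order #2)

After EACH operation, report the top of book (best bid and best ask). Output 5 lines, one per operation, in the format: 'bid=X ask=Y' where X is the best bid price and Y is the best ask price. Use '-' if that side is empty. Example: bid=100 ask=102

After op 1 [order #1] market_sell(qty=4): fills=none; bids=[-] asks=[-]
After op 2 [order #2] limit_sell(price=105, qty=3): fills=none; bids=[-] asks=[#2:3@105]
After op 3 [order #3] limit_sell(price=98, qty=1): fills=none; bids=[-] asks=[#3:1@98 #2:3@105]
After op 4 [order #4] limit_sell(price=100, qty=4): fills=none; bids=[-] asks=[#3:1@98 #4:4@100 #2:3@105]
After op 5 cancel(order #2): fills=none; bids=[-] asks=[#3:1@98 #4:4@100]

Answer: bid=- ask=-
bid=- ask=105
bid=- ask=98
bid=- ask=98
bid=- ask=98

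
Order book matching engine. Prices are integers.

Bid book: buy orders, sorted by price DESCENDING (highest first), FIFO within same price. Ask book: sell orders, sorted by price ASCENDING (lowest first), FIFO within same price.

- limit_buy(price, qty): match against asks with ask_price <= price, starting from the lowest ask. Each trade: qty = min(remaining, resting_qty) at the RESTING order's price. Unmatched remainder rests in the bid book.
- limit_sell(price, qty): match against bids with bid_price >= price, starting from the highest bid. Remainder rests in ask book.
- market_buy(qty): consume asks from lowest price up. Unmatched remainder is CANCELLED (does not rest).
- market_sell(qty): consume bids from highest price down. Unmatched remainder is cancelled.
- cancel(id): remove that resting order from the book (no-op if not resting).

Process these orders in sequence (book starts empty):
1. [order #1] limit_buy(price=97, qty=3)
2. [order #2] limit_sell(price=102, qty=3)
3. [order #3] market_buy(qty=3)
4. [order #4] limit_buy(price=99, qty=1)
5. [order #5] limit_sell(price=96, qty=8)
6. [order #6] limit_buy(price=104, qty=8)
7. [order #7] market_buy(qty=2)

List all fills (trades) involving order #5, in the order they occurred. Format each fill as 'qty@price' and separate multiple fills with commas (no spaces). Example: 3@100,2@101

After op 1 [order #1] limit_buy(price=97, qty=3): fills=none; bids=[#1:3@97] asks=[-]
After op 2 [order #2] limit_sell(price=102, qty=3): fills=none; bids=[#1:3@97] asks=[#2:3@102]
After op 3 [order #3] market_buy(qty=3): fills=#3x#2:3@102; bids=[#1:3@97] asks=[-]
After op 4 [order #4] limit_buy(price=99, qty=1): fills=none; bids=[#4:1@99 #1:3@97] asks=[-]
After op 5 [order #5] limit_sell(price=96, qty=8): fills=#4x#5:1@99 #1x#5:3@97; bids=[-] asks=[#5:4@96]
After op 6 [order #6] limit_buy(price=104, qty=8): fills=#6x#5:4@96; bids=[#6:4@104] asks=[-]
After op 7 [order #7] market_buy(qty=2): fills=none; bids=[#6:4@104] asks=[-]

Answer: 1@99,3@97,4@96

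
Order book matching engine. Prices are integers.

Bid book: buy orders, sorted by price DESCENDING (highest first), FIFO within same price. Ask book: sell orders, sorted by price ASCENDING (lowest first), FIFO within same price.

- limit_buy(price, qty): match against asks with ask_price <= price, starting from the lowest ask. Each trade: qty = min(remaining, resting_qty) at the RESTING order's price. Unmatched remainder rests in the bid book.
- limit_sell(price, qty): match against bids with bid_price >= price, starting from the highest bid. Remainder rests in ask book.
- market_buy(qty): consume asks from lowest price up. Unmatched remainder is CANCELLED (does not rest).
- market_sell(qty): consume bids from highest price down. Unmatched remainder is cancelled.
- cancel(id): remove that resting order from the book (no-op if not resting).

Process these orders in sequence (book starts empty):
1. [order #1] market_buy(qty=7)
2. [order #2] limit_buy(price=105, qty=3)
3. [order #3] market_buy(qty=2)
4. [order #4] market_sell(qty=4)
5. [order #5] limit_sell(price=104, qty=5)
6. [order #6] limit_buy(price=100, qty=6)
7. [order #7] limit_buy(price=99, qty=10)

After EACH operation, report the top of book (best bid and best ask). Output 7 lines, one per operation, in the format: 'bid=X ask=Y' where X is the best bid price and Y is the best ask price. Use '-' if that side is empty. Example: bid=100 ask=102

Answer: bid=- ask=-
bid=105 ask=-
bid=105 ask=-
bid=- ask=-
bid=- ask=104
bid=100 ask=104
bid=100 ask=104

Derivation:
After op 1 [order #1] market_buy(qty=7): fills=none; bids=[-] asks=[-]
After op 2 [order #2] limit_buy(price=105, qty=3): fills=none; bids=[#2:3@105] asks=[-]
After op 3 [order #3] market_buy(qty=2): fills=none; bids=[#2:3@105] asks=[-]
After op 4 [order #4] market_sell(qty=4): fills=#2x#4:3@105; bids=[-] asks=[-]
After op 5 [order #5] limit_sell(price=104, qty=5): fills=none; bids=[-] asks=[#5:5@104]
After op 6 [order #6] limit_buy(price=100, qty=6): fills=none; bids=[#6:6@100] asks=[#5:5@104]
After op 7 [order #7] limit_buy(price=99, qty=10): fills=none; bids=[#6:6@100 #7:10@99] asks=[#5:5@104]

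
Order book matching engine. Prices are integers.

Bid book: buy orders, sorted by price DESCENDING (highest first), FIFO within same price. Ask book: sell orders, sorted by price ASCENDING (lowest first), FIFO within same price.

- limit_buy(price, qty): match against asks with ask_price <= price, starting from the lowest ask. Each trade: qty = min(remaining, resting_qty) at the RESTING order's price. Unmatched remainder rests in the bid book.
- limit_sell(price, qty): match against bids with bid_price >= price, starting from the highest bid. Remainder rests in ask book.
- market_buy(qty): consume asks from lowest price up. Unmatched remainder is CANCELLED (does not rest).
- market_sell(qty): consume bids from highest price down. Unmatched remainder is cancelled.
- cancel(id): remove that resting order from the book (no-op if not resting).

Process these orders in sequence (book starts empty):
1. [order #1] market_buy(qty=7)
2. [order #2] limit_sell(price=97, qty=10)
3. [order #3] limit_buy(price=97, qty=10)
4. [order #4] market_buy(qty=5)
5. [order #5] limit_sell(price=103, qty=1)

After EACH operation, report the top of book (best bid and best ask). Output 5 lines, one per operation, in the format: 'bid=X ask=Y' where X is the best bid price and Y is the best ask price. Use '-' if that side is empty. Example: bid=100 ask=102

Answer: bid=- ask=-
bid=- ask=97
bid=- ask=-
bid=- ask=-
bid=- ask=103

Derivation:
After op 1 [order #1] market_buy(qty=7): fills=none; bids=[-] asks=[-]
After op 2 [order #2] limit_sell(price=97, qty=10): fills=none; bids=[-] asks=[#2:10@97]
After op 3 [order #3] limit_buy(price=97, qty=10): fills=#3x#2:10@97; bids=[-] asks=[-]
After op 4 [order #4] market_buy(qty=5): fills=none; bids=[-] asks=[-]
After op 5 [order #5] limit_sell(price=103, qty=1): fills=none; bids=[-] asks=[#5:1@103]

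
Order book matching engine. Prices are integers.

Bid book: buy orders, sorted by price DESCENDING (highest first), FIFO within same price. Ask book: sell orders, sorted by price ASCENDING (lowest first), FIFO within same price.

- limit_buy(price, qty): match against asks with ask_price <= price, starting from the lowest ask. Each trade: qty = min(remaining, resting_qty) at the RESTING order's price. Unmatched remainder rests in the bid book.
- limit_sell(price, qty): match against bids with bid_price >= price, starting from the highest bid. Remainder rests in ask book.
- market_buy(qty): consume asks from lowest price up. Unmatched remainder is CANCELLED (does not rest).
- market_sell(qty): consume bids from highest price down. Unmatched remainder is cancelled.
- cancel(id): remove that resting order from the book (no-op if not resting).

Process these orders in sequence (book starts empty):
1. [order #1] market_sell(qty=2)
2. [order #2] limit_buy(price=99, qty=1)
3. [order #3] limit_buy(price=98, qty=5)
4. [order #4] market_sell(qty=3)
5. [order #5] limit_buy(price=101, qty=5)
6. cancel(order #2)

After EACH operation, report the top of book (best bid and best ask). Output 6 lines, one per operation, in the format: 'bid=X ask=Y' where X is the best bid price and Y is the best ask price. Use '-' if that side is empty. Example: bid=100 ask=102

Answer: bid=- ask=-
bid=99 ask=-
bid=99 ask=-
bid=98 ask=-
bid=101 ask=-
bid=101 ask=-

Derivation:
After op 1 [order #1] market_sell(qty=2): fills=none; bids=[-] asks=[-]
After op 2 [order #2] limit_buy(price=99, qty=1): fills=none; bids=[#2:1@99] asks=[-]
After op 3 [order #3] limit_buy(price=98, qty=5): fills=none; bids=[#2:1@99 #3:5@98] asks=[-]
After op 4 [order #4] market_sell(qty=3): fills=#2x#4:1@99 #3x#4:2@98; bids=[#3:3@98] asks=[-]
After op 5 [order #5] limit_buy(price=101, qty=5): fills=none; bids=[#5:5@101 #3:3@98] asks=[-]
After op 6 cancel(order #2): fills=none; bids=[#5:5@101 #3:3@98] asks=[-]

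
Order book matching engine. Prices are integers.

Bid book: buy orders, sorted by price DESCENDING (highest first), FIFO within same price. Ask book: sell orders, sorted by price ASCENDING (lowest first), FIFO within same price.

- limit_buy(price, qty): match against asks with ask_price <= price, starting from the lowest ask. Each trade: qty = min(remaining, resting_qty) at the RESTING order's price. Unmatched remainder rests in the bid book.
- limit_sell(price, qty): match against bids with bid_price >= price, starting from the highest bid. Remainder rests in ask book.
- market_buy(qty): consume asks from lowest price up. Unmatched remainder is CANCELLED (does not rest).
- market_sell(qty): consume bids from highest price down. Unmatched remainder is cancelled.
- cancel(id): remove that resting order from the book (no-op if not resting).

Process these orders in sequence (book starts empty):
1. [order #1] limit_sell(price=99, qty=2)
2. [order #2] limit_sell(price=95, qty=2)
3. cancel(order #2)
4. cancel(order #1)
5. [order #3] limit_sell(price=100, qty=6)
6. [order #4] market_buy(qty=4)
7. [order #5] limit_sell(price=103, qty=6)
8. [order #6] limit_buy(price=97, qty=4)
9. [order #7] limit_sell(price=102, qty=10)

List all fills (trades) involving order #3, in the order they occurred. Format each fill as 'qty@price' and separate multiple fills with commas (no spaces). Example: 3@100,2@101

After op 1 [order #1] limit_sell(price=99, qty=2): fills=none; bids=[-] asks=[#1:2@99]
After op 2 [order #2] limit_sell(price=95, qty=2): fills=none; bids=[-] asks=[#2:2@95 #1:2@99]
After op 3 cancel(order #2): fills=none; bids=[-] asks=[#1:2@99]
After op 4 cancel(order #1): fills=none; bids=[-] asks=[-]
After op 5 [order #3] limit_sell(price=100, qty=6): fills=none; bids=[-] asks=[#3:6@100]
After op 6 [order #4] market_buy(qty=4): fills=#4x#3:4@100; bids=[-] asks=[#3:2@100]
After op 7 [order #5] limit_sell(price=103, qty=6): fills=none; bids=[-] asks=[#3:2@100 #5:6@103]
After op 8 [order #6] limit_buy(price=97, qty=4): fills=none; bids=[#6:4@97] asks=[#3:2@100 #5:6@103]
After op 9 [order #7] limit_sell(price=102, qty=10): fills=none; bids=[#6:4@97] asks=[#3:2@100 #7:10@102 #5:6@103]

Answer: 4@100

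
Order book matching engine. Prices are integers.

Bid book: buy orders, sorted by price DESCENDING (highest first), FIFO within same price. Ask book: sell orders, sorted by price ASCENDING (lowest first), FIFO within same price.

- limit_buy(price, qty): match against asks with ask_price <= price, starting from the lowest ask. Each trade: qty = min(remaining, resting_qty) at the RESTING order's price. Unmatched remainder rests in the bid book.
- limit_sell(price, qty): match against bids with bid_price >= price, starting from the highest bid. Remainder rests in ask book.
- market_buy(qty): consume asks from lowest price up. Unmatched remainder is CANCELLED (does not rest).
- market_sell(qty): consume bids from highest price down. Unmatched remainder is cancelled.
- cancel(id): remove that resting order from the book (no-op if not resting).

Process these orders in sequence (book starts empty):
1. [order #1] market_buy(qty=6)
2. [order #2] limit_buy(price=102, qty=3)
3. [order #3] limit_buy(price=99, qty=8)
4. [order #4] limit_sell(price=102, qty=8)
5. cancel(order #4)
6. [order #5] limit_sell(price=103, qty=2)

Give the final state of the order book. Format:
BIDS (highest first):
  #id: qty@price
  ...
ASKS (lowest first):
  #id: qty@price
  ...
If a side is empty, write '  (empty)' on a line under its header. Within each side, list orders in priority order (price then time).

Answer: BIDS (highest first):
  #3: 8@99
ASKS (lowest first):
  #5: 2@103

Derivation:
After op 1 [order #1] market_buy(qty=6): fills=none; bids=[-] asks=[-]
After op 2 [order #2] limit_buy(price=102, qty=3): fills=none; bids=[#2:3@102] asks=[-]
After op 3 [order #3] limit_buy(price=99, qty=8): fills=none; bids=[#2:3@102 #3:8@99] asks=[-]
After op 4 [order #4] limit_sell(price=102, qty=8): fills=#2x#4:3@102; bids=[#3:8@99] asks=[#4:5@102]
After op 5 cancel(order #4): fills=none; bids=[#3:8@99] asks=[-]
After op 6 [order #5] limit_sell(price=103, qty=2): fills=none; bids=[#3:8@99] asks=[#5:2@103]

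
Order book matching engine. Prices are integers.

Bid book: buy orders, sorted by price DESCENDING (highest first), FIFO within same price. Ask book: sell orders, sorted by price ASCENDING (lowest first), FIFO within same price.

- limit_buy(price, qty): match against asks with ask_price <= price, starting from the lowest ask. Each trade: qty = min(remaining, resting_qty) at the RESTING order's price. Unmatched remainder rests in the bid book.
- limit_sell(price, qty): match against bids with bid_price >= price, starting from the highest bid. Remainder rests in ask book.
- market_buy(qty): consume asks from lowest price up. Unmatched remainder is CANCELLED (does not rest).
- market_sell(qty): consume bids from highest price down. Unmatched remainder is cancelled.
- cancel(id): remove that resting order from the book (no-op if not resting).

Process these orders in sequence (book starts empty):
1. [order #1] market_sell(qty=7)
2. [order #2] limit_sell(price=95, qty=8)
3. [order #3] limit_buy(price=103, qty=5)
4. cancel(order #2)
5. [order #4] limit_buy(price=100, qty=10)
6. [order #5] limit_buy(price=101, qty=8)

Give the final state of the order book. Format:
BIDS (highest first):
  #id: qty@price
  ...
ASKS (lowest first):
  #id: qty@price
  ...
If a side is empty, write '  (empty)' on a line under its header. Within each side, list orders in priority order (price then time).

After op 1 [order #1] market_sell(qty=7): fills=none; bids=[-] asks=[-]
After op 2 [order #2] limit_sell(price=95, qty=8): fills=none; bids=[-] asks=[#2:8@95]
After op 3 [order #3] limit_buy(price=103, qty=5): fills=#3x#2:5@95; bids=[-] asks=[#2:3@95]
After op 4 cancel(order #2): fills=none; bids=[-] asks=[-]
After op 5 [order #4] limit_buy(price=100, qty=10): fills=none; bids=[#4:10@100] asks=[-]
After op 6 [order #5] limit_buy(price=101, qty=8): fills=none; bids=[#5:8@101 #4:10@100] asks=[-]

Answer: BIDS (highest first):
  #5: 8@101
  #4: 10@100
ASKS (lowest first):
  (empty)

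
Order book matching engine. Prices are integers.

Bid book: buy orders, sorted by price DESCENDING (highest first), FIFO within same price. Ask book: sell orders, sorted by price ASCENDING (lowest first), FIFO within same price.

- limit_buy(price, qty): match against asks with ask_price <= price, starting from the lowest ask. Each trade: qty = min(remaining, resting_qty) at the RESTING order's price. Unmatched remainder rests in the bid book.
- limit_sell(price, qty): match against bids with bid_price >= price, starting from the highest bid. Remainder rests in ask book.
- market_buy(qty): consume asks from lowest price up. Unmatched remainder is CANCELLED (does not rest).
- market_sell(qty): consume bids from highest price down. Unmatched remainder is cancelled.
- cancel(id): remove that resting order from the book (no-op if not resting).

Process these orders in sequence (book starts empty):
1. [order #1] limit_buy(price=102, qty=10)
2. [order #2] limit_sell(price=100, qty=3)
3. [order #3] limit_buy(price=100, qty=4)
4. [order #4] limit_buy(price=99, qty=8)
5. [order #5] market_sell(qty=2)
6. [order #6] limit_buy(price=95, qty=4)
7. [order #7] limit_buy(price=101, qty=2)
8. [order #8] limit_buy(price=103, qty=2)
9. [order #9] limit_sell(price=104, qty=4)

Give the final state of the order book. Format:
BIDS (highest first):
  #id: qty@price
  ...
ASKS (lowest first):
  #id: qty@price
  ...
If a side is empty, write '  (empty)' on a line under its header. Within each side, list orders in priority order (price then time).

Answer: BIDS (highest first):
  #8: 2@103
  #1: 5@102
  #7: 2@101
  #3: 4@100
  #4: 8@99
  #6: 4@95
ASKS (lowest first):
  #9: 4@104

Derivation:
After op 1 [order #1] limit_buy(price=102, qty=10): fills=none; bids=[#1:10@102] asks=[-]
After op 2 [order #2] limit_sell(price=100, qty=3): fills=#1x#2:3@102; bids=[#1:7@102] asks=[-]
After op 3 [order #3] limit_buy(price=100, qty=4): fills=none; bids=[#1:7@102 #3:4@100] asks=[-]
After op 4 [order #4] limit_buy(price=99, qty=8): fills=none; bids=[#1:7@102 #3:4@100 #4:8@99] asks=[-]
After op 5 [order #5] market_sell(qty=2): fills=#1x#5:2@102; bids=[#1:5@102 #3:4@100 #4:8@99] asks=[-]
After op 6 [order #6] limit_buy(price=95, qty=4): fills=none; bids=[#1:5@102 #3:4@100 #4:8@99 #6:4@95] asks=[-]
After op 7 [order #7] limit_buy(price=101, qty=2): fills=none; bids=[#1:5@102 #7:2@101 #3:4@100 #4:8@99 #6:4@95] asks=[-]
After op 8 [order #8] limit_buy(price=103, qty=2): fills=none; bids=[#8:2@103 #1:5@102 #7:2@101 #3:4@100 #4:8@99 #6:4@95] asks=[-]
After op 9 [order #9] limit_sell(price=104, qty=4): fills=none; bids=[#8:2@103 #1:5@102 #7:2@101 #3:4@100 #4:8@99 #6:4@95] asks=[#9:4@104]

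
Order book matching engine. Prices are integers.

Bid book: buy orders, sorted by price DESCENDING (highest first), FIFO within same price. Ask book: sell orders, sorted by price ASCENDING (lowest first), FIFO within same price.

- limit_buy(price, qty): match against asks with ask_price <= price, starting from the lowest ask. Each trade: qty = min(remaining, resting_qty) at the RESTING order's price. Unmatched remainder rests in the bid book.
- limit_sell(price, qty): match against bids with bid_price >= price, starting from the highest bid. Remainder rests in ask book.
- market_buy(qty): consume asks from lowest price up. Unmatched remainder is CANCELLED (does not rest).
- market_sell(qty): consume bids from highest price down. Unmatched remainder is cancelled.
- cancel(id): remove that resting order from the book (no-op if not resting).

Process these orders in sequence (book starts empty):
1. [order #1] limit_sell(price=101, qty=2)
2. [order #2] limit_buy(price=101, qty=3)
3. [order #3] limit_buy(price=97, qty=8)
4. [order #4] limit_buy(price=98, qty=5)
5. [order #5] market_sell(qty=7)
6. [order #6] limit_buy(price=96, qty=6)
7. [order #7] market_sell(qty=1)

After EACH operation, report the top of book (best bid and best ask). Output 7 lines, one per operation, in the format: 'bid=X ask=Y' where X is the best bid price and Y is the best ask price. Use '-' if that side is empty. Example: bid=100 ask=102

Answer: bid=- ask=101
bid=101 ask=-
bid=101 ask=-
bid=101 ask=-
bid=97 ask=-
bid=97 ask=-
bid=97 ask=-

Derivation:
After op 1 [order #1] limit_sell(price=101, qty=2): fills=none; bids=[-] asks=[#1:2@101]
After op 2 [order #2] limit_buy(price=101, qty=3): fills=#2x#1:2@101; bids=[#2:1@101] asks=[-]
After op 3 [order #3] limit_buy(price=97, qty=8): fills=none; bids=[#2:1@101 #3:8@97] asks=[-]
After op 4 [order #4] limit_buy(price=98, qty=5): fills=none; bids=[#2:1@101 #4:5@98 #3:8@97] asks=[-]
After op 5 [order #5] market_sell(qty=7): fills=#2x#5:1@101 #4x#5:5@98 #3x#5:1@97; bids=[#3:7@97] asks=[-]
After op 6 [order #6] limit_buy(price=96, qty=6): fills=none; bids=[#3:7@97 #6:6@96] asks=[-]
After op 7 [order #7] market_sell(qty=1): fills=#3x#7:1@97; bids=[#3:6@97 #6:6@96] asks=[-]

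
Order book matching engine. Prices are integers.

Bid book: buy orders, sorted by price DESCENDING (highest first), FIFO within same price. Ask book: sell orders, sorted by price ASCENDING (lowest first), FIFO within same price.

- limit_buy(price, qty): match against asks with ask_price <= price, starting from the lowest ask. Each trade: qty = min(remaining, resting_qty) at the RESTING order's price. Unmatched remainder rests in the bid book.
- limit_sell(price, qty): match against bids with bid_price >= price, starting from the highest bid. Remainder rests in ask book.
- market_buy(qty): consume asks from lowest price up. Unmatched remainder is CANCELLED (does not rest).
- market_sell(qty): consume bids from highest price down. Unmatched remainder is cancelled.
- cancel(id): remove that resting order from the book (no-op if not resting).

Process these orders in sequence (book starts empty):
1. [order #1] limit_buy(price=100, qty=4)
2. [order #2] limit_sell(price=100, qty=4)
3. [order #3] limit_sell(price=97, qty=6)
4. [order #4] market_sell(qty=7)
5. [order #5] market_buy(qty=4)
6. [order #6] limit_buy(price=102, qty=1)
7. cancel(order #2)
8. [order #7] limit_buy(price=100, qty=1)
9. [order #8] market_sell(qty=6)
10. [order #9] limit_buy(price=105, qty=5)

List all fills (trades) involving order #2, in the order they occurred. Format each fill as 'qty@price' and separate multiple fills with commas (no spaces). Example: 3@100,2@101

After op 1 [order #1] limit_buy(price=100, qty=4): fills=none; bids=[#1:4@100] asks=[-]
After op 2 [order #2] limit_sell(price=100, qty=4): fills=#1x#2:4@100; bids=[-] asks=[-]
After op 3 [order #3] limit_sell(price=97, qty=6): fills=none; bids=[-] asks=[#3:6@97]
After op 4 [order #4] market_sell(qty=7): fills=none; bids=[-] asks=[#3:6@97]
After op 5 [order #5] market_buy(qty=4): fills=#5x#3:4@97; bids=[-] asks=[#3:2@97]
After op 6 [order #6] limit_buy(price=102, qty=1): fills=#6x#3:1@97; bids=[-] asks=[#3:1@97]
After op 7 cancel(order #2): fills=none; bids=[-] asks=[#3:1@97]
After op 8 [order #7] limit_buy(price=100, qty=1): fills=#7x#3:1@97; bids=[-] asks=[-]
After op 9 [order #8] market_sell(qty=6): fills=none; bids=[-] asks=[-]
After op 10 [order #9] limit_buy(price=105, qty=5): fills=none; bids=[#9:5@105] asks=[-]

Answer: 4@100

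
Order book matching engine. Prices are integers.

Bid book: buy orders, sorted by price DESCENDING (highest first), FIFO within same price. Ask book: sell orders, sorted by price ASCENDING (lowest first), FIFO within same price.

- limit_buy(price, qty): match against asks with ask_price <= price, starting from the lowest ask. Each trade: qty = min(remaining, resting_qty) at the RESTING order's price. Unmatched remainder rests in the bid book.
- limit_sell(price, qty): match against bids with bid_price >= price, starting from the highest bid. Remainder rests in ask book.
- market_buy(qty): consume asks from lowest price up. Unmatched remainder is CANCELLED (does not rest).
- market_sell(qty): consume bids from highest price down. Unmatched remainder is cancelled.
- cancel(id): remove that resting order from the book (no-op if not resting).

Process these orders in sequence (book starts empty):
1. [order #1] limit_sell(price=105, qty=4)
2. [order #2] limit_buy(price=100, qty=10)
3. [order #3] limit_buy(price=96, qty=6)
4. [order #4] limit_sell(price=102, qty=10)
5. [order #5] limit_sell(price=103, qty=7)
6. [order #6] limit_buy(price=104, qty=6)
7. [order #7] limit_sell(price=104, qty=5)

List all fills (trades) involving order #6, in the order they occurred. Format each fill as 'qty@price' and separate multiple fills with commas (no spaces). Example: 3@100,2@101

After op 1 [order #1] limit_sell(price=105, qty=4): fills=none; bids=[-] asks=[#1:4@105]
After op 2 [order #2] limit_buy(price=100, qty=10): fills=none; bids=[#2:10@100] asks=[#1:4@105]
After op 3 [order #3] limit_buy(price=96, qty=6): fills=none; bids=[#2:10@100 #3:6@96] asks=[#1:4@105]
After op 4 [order #4] limit_sell(price=102, qty=10): fills=none; bids=[#2:10@100 #3:6@96] asks=[#4:10@102 #1:4@105]
After op 5 [order #5] limit_sell(price=103, qty=7): fills=none; bids=[#2:10@100 #3:6@96] asks=[#4:10@102 #5:7@103 #1:4@105]
After op 6 [order #6] limit_buy(price=104, qty=6): fills=#6x#4:6@102; bids=[#2:10@100 #3:6@96] asks=[#4:4@102 #5:7@103 #1:4@105]
After op 7 [order #7] limit_sell(price=104, qty=5): fills=none; bids=[#2:10@100 #3:6@96] asks=[#4:4@102 #5:7@103 #7:5@104 #1:4@105]

Answer: 6@102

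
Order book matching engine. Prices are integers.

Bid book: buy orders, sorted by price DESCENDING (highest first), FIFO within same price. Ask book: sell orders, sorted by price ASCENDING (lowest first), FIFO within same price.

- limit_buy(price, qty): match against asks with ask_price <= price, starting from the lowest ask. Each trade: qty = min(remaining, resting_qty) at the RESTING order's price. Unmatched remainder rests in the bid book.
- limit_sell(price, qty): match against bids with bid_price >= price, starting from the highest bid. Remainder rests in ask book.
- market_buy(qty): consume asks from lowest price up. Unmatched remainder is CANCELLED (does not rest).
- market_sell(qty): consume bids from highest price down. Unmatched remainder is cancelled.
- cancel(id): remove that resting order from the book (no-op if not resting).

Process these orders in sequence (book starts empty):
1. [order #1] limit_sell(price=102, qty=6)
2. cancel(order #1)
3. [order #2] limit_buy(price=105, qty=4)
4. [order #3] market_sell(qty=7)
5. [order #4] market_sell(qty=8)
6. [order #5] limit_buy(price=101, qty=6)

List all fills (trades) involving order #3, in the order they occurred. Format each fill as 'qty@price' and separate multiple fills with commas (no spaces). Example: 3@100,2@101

After op 1 [order #1] limit_sell(price=102, qty=6): fills=none; bids=[-] asks=[#1:6@102]
After op 2 cancel(order #1): fills=none; bids=[-] asks=[-]
After op 3 [order #2] limit_buy(price=105, qty=4): fills=none; bids=[#2:4@105] asks=[-]
After op 4 [order #3] market_sell(qty=7): fills=#2x#3:4@105; bids=[-] asks=[-]
After op 5 [order #4] market_sell(qty=8): fills=none; bids=[-] asks=[-]
After op 6 [order #5] limit_buy(price=101, qty=6): fills=none; bids=[#5:6@101] asks=[-]

Answer: 4@105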